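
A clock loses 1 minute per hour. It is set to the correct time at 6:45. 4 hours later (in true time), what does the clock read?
For every 60 true minutes, the faulty clock advances 60 - 1 = 59 minutes.
True elapsed: 4 hours = 240 minutes.
Faulty clock advances: 240 x 59/60 = 236 minutes (drift: 4 minutes behind).
Shown time: 6:45 + 236 minutes = 10:41.

Final answer: 10:41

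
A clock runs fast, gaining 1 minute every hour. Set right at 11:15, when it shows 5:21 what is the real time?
For every 60 true minutes, the faulty clock advances 61 minutes, so 1 faulty-clock minute corresponds to 60/61 true minutes.
From 11:15 to 5:21 on the faulty dial is 366 minutes.
True elapsed: 366 x 60/61 = 360 minutes = 6 hours.
True time: 11:15 + 6 hours = 5:15.

Final answer: 5:15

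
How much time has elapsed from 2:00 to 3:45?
From 2:00 to 3:45:
(3 x 60 + 45) - (2 x 60 + 0) = 225 - 120 = 105 minutes
= 1 hour and 45 minutes

Final answer: 1 hour and 45 minutes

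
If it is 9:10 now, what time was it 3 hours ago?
Starting time: 9:10 = 550 total minutes past 12:00
Subtracting: 3 hours = 180 minutes
550 - 180 = 370 minutes
= 6 hours and 10 minutes past 12:00 = 6:10

Final answer: 6:10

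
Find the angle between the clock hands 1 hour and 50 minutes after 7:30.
First find the time 1 hour and 50 minutes after 7:30.
Total minutes: 7 x 60 + 30 + 1 x 60 + 50 = 560.
560 mod 720 = 560 minutes = 9:20.
Now compute the angle at 9:20:
Hour hand: 9 x 30 + 20 x 0.5 = 280 degrees
Minute hand: 20 x 6 = 120 degrees
Difference: |280 - 120| = 160 degrees
The angle is 160 degrees

Final answer: 160 degrees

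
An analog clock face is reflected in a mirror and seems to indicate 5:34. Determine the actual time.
Reflection across the vertical (12-6) axis maps a hand at angle A degrees to (360 - A) degrees, which sends a reading of T minutes past 12:00 to (720 - T) minutes past 12:00.
Mirror reads 5:34 = 334 minutes past 12:00.
Actual time: (720 - 334) mod 720 = 386 minutes = 6:26.

Final answer: 6:26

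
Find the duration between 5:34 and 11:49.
From 5:34 to 11:49:
(11 x 60 + 49) - (5 x 60 + 34) = 709 - 334 = 375 minutes
= 6 hours and 15 minutes

Final answer: 6 hours and 15 minutes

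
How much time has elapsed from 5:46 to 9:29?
From 5:46 to 9:29:
(9 x 60 + 29) - (5 x 60 + 46) = 569 - 346 = 223 minutes
= 3 hours and 43 minutes

Final answer: 3 hours and 43 minutes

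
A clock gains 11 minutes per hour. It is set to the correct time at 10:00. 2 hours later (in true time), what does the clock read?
For every 60 true minutes, the faulty clock advances 60 + 11 = 71 minutes.
True elapsed: 2 hours = 120 minutes.
Faulty clock advances: 120 x 71/60 = 142 minutes (drift: 22 minutes ahead).
Shown time: 10:00 + 142 minutes = 12:22.

Final answer: 12:22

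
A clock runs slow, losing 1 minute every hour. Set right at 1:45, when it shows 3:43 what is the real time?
For every 60 true minutes, the faulty clock advances 59 minutes, so 1 faulty-clock minute corresponds to 60/59 true minutes.
From 1:45 to 3:43 on the faulty dial is 118 minutes.
True elapsed: 118 x 60/59 = 120 minutes = 2 hours.
True time: 1:45 + 2 hours = 3:45.

Final answer: 3:45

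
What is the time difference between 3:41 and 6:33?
From 3:41 to 6:33:
(6 x 60 + 33) - (3 x 60 + 41) = 393 - 221 = 172 minutes
= 2 hours and 52 minutes

Final answer: 2 hours and 52 minutes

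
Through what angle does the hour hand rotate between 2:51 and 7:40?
The hour hand moves 0.5 degrees per minute.
Time elapsed: 7:40 - 2:51 = 289 minutes
Angular displacement: 289 x 0.5 = 144.5 degrees

Final answer: 144.5 degrees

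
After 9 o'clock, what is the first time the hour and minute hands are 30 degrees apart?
At t minutes past 9:00, the hour hand is at 30 x 9 + 0.5t degrees and the minute hand is at 6t degrees.
The smaller angle between them is 30 degrees when |30H - 5.5t| = 30 or |30H - 5.5t| = 330.
With H = 9, solve 30 x 9 - 5.5t = +/- target for each target:
  t = (30 x 9 - 30) / 5.5 = 43.64
  t = (30 x 9 + 30) / 5.5 = 54.55
  t = (30 x 9 - 330) / 5.5 = -10.91 (outside (0, 60))
  t = (30 x 9 + 330) / 5.5 = 109.09 (outside (0, 60))
Valid solutions in (0, 60): {43.64, 54.55} minutes.
The first occurrence is t = 43.64 minutes.
The hands form a 30-degree angle at 43.64 minutes past 9:00.

Final answer: 43.64 minutes past 9:00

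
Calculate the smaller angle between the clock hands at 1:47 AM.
Hour hand position: 1 x 30 + 47 x 0.5 = 53.5 degrees
Minute hand position: 47 x 6 = 282 degrees
Difference: |53.5 - 282| = 228.5 degrees
Since 228.5 > 180, the smaller angle is 360 - 228.5 = 131.5 degrees

Final answer: 131.5 degrees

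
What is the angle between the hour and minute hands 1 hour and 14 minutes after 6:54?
First find the time 1 hour and 14 minutes after 6:54.
Total minutes: 6 x 60 + 54 + 1 x 60 + 14 = 488.
488 mod 720 = 488 minutes = 8:08.
Now compute the angle at 8:08:
Hour hand: 8 x 30 + 8 x 0.5 = 244 degrees
Minute hand: 8 x 6 = 48 degrees
Difference: |244 - 48| = 196 degrees
Smaller angle: 360 - 196 = 164 degrees

Final answer: 164 degrees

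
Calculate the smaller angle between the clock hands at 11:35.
Hour hand position: 11 x 30 + 35 x 0.5 = 347.5 degrees
Minute hand position: 35 x 6 = 210 degrees
Difference: |347.5 - 210| = 137.5 degrees
The angle between the hands is 137.5 degrees

Final answer: 137.5 degrees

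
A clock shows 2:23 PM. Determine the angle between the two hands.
Hour hand position: 2 x 30 + 23 x 0.5 = 71.5 degrees
Minute hand position: 23 x 6 = 138 degrees
Difference: |71.5 - 138| = 66.5 degrees
The angle between the hands is 66.5 degrees

Final answer: 66.5 degrees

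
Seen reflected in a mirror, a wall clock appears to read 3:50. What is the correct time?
Reflection across the vertical (12-6) axis maps a hand at angle A degrees to (360 - A) degrees, which sends a reading of T minutes past 12:00 to (720 - T) minutes past 12:00.
Mirror reads 3:50 = 230 minutes past 12:00.
Actual time: (720 - 230) mod 720 = 490 minutes = 8:10.

Final answer: 8:10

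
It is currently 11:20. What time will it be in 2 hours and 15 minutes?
Starting time: 11:20
Adding 15 minutes to 20 minutes: 20 + 15 = 35 minutes
Adding 2 hours: 11 + 2 = 13 - 12 = 1
Final time: 1:35

Final answer: 1:35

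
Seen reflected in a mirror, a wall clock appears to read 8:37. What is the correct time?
Reflection across the vertical (12-6) axis maps a hand at angle A degrees to (360 - A) degrees, which sends a reading of T minutes past 12:00 to (720 - T) minutes past 12:00.
Mirror reads 8:37 = 517 minutes past 12:00.
Actual time: (720 - 517) mod 720 = 203 minutes = 3:23.

Final answer: 3:23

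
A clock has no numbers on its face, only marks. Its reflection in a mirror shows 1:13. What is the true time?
Reflection across the vertical (12-6) axis maps a hand at angle A degrees to (360 - A) degrees, which sends a reading of T minutes past 12:00 to (720 - T) minutes past 12:00.
Mirror reads 1:13 = 73 minutes past 12:00.
Actual time: (720 - 73) mod 720 = 647 minutes = 10:47.

Final answer: 10:47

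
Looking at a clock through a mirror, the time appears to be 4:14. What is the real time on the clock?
Reflection across the vertical (12-6) axis maps a hand at angle A degrees to (360 - A) degrees, which sends a reading of T minutes past 12:00 to (720 - T) minutes past 12:00.
Mirror reads 4:14 = 254 minutes past 12:00.
Actual time: (720 - 254) mod 720 = 466 minutes = 7:46.

Final answer: 7:46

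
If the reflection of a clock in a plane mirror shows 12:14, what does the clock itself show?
Reflection across the vertical (12-6) axis maps a hand at angle A degrees to (360 - A) degrees, which sends a reading of T minutes past 12:00 to (720 - T) minutes past 12:00.
Mirror reads 12:14 = 14 minutes past 12:00.
Actual time: (720 - 14) mod 720 = 706 minutes = 11:46.

Final answer: 11:46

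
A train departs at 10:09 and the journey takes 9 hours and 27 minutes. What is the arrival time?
Starting time: 10:09
Adding 27 minutes to 9 minutes: 9 + 27 = 36 minutes
Adding 9 hours: 10 + 9 = 19 - 12 = 7
Final time: 7:36

Final answer: 7:36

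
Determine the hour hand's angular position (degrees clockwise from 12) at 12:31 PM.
The hour hand moves 30 degrees per hour and 0.5 degrees per minute.
At 12:31: (0) x 30 + 31 x 0.5 = 0 + 15.5 = 15.5 degrees

Final answer: 15.5 degrees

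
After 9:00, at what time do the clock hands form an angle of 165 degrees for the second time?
At t minutes past 9:00, the hour hand is at 30 x 9 + 0.5t degrees and the minute hand is at 6t degrees.
The smaller angle between them is 165 degrees when |30H - 5.5t| = 165 or |30H - 5.5t| = 195.
With H = 9, solve 30 x 9 - 5.5t = +/- target for each target:
  t = (30 x 9 - 165) / 5.5 = 19.09
  t = (30 x 9 + 165) / 5.5 = 79.09 (outside (0, 60))
  t = (30 x 9 - 195) / 5.5 = 13.64
  t = (30 x 9 + 195) / 5.5 = 84.55 (outside (0, 60))
Valid solutions in (0, 60): {13.64, 19.09} minutes.
The second occurrence is t = 19.09 minutes.
The hands form a 165-degree angle at 19.09 minutes past 9:00.

Final answer: 19.09 minutes past 9:00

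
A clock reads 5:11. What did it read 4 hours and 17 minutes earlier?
Starting time: 5:11 = 311 total minutes past 12:00
Subtracting: 4 hours and 17 minutes = 257 minutes
311 - 257 = 54 minutes
= 54 minutes past 12:00 = 12:54

Final answer: 12:54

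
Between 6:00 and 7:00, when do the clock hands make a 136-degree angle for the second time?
At t minutes past 6:00, the hour hand is at 30 x 6 + 0.5t degrees and the minute hand is at 6t degrees.
The smaller angle between them is 136 degrees when |30H - 5.5t| = 136 or |30H - 5.5t| = 224.
With H = 6, solve 30 x 6 - 5.5t = +/- target for each target:
  t = (30 x 6 - 136) / 5.5 = 8
  t = (30 x 6 + 136) / 5.5 = 57.45
  t = (30 x 6 - 224) / 5.5 = -8 (outside (0, 60))
  t = (30 x 6 + 224) / 5.5 = 73.45 (outside (0, 60))
Valid solutions in (0, 60): {8, 57.45} minutes.
The second occurrence is t = 57.45 minutes.
The hands form a 136-degree angle at 57.45 minutes past 6:00.

Final answer: 57.45 minutes past 6:00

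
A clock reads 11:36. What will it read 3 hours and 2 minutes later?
Starting time: 11:36
Adding 2 minutes to 36 minutes: 36 + 2 = 38 minutes
Adding 3 hours: 11 + 3 = 14 - 12 = 2
Final time: 2:38

Final answer: 2:38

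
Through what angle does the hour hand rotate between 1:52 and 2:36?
The hour hand moves 0.5 degrees per minute.
Time elapsed: 2:36 - 1:52 = 44 minutes
Angular displacement: 44 x 0.5 = 22 degrees

Final answer: 22 degrees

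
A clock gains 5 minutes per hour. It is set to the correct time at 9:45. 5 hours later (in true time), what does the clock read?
For every 60 true minutes, the faulty clock advances 60 + 5 = 65 minutes.
True elapsed: 5 hours = 300 minutes.
Faulty clock advances: 300 x 65/60 = 325 minutes (drift: 25 minutes ahead).
Shown time: 9:45 + 325 minutes = 3:10.

Final answer: 3:10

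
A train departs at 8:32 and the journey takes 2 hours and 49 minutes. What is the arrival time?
Starting time: 8:32
Adding 49 minutes to 32 minutes: 32 + 49 = 81 minutes = 1 hour and 21 minutes
Adding 2 hours: 8 + 2 + 1 (carry) = 11
Final time: 11:21

Final answer: 11:21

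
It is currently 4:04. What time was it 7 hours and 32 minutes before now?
Starting time: 4:04 = 244 total minutes past 12:00
Subtracting: 7 hours and 32 minutes = 452 minutes
244 - 452 = -208 (negative, add 12 hours = 720) = 512 minutes
= 8 hours and 32 minutes past 12:00 = 8:32

Final answer: 8:32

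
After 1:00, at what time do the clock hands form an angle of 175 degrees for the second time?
At t minutes past 1:00, the hour hand is at 30 x 1 + 0.5t degrees and the minute hand is at 6t degrees.
The smaller angle between them is 175 degrees when |30H - 5.5t| = 175 or |30H - 5.5t| = 185.
With H = 1, solve 30 x 1 - 5.5t = +/- target for each target:
  t = (30 x 1 - 175) / 5.5 = -26.36 (outside (0, 60))
  t = (30 x 1 + 175) / 5.5 = 37.27
  t = (30 x 1 - 185) / 5.5 = -28.18 (outside (0, 60))
  t = (30 x 1 + 185) / 5.5 = 39.09
Valid solutions in (0, 60): {37.27, 39.09} minutes.
The second occurrence is t = 39.09 minutes.
The hands form a 175-degree angle at 39.09 minutes past 1:00.

Final answer: 39.09 minutes past 1:00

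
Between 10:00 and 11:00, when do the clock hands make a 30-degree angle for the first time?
At t minutes past 10:00, the hour hand is at 30 x 10 + 0.5t degrees and the minute hand is at 6t degrees.
The smaller angle between them is 30 degrees when |30H - 5.5t| = 30 or |30H - 5.5t| = 330.
With H = 10, solve 30 x 10 - 5.5t = +/- target for each target:
  t = (30 x 10 - 30) / 5.5 = 49.09
  t = (30 x 10 + 30) / 5.5 = 60 (outside (0, 60))
  t = (30 x 10 - 330) / 5.5 = -5.45 (outside (0, 60))
  t = (30 x 10 + 330) / 5.5 = 114.55 (outside (0, 60))
Valid solutions in (0, 60): {49.09} minutes.
The first occurrence is t = 49.09 minutes.
The hands form a 30-degree angle at 49.09 minutes past 10:00.

Final answer: 49.09 minutes past 10:00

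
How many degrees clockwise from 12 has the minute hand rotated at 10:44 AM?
The minute hand moves 6 degrees per minute.
At 10:44: 44 x 6 = 264 degrees

Final answer: 264 degrees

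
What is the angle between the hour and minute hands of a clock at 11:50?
Hour hand position: 11 x 30 + 50 x 0.5 = 355 degrees
Minute hand position: 50 x 6 = 300 degrees
Difference: |355 - 300| = 55 degrees
The angle between the hands is 55 degrees

Final answer: 55 degrees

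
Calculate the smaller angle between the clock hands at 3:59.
Hour hand position: 3 x 30 + 59 x 0.5 = 119.5 degrees
Minute hand position: 59 x 6 = 354 degrees
Difference: |119.5 - 354| = 234.5 degrees
Since 234.5 > 180, the smaller angle is 360 - 234.5 = 125.5 degrees

Final answer: 125.5 degrees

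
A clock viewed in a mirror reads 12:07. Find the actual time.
Reflection across the vertical (12-6) axis maps a hand at angle A degrees to (360 - A) degrees, which sends a reading of T minutes past 12:00 to (720 - T) minutes past 12:00.
Mirror reads 12:07 = 7 minutes past 12:00.
Actual time: (720 - 7) mod 720 = 713 minutes = 11:53.

Final answer: 11:53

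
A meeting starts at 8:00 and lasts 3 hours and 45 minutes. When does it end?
Starting time: 8:00
Adding 45 minutes to 0 minutes: 0 + 45 = 45 minutes
Adding 3 hours: 8 + 3 = 11
Final time: 11:45

Final answer: 11:45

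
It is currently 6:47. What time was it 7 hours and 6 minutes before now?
Starting time: 6:47 = 407 total minutes past 12:00
Subtracting: 7 hours and 6 minutes = 426 minutes
407 - 426 = -19 (negative, add 12 hours = 720) = 701 minutes
= 11 hours and 41 minutes past 12:00 = 11:41

Final answer: 11:41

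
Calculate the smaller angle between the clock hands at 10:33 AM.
Hour hand position: 10 x 30 + 33 x 0.5 = 316.5 degrees
Minute hand position: 33 x 6 = 198 degrees
Difference: |316.5 - 198| = 118.5 degrees
The angle between the hands is 118.5 degrees

Final answer: 118.5 degrees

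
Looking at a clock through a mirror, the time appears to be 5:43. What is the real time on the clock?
Reflection across the vertical (12-6) axis maps a hand at angle A degrees to (360 - A) degrees, which sends a reading of T minutes past 12:00 to (720 - T) minutes past 12:00.
Mirror reads 5:43 = 343 minutes past 12:00.
Actual time: (720 - 343) mod 720 = 377 minutes = 6:17.

Final answer: 6:17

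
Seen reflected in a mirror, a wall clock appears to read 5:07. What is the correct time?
Reflection across the vertical (12-6) axis maps a hand at angle A degrees to (360 - A) degrees, which sends a reading of T minutes past 12:00 to (720 - T) minutes past 12:00.
Mirror reads 5:07 = 307 minutes past 12:00.
Actual time: (720 - 307) mod 720 = 413 minutes = 6:53.

Final answer: 6:53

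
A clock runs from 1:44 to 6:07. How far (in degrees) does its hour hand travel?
The hour hand moves 0.5 degrees per minute.
Time elapsed: 6:07 - 1:44 = 263 minutes
Angular displacement: 263 x 0.5 = 131.5 degrees

Final answer: 131.5 degrees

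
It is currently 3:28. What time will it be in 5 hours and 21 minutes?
Starting time: 3:28
Adding 21 minutes to 28 minutes: 28 + 21 = 49 minutes
Adding 5 hours: 3 + 5 = 8
Final time: 8:49

Final answer: 8:49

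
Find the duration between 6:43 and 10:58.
From 6:43 to 10:58:
(10 x 60 + 58) - (6 x 60 + 43) = 658 - 403 = 255 minutes
= 4 hours and 15 minutes

Final answer: 4 hours and 15 minutes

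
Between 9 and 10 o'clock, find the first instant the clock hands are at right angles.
At t minutes past 9:00, the hour hand is at 30 x 9 + 0.5t degrees and the minute hand is at 6t degrees.
The smaller angle between them is 90 degrees when |30H - 5.5t| = 90 or |30H - 5.5t| = 270.
With H = 9, solve 30 x 9 - 5.5t = +/- target for each target:
  t = (30 x 9 - 90) / 5.5 = 32.73
  t = (30 x 9 + 90) / 5.5 = 65.45 (outside (0, 60))
  t = (30 x 9 - 270) / 5.5 = 0 (outside (0, 60))
  t = (30 x 9 + 270) / 5.5 = 98.18 (outside (0, 60))
Valid solutions in (0, 60): {32.73} minutes.
First occurrence: t = 32.73 minutes.
The hands are at right angles at 32.73 minutes past 9:00.

Final answer: 32.73 minutes past 9:00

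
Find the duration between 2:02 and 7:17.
From 2:02 to 7:17:
(7 x 60 + 17) - (2 x 60 + 2) = 437 - 122 = 315 minutes
= 5 hours and 15 minutes

Final answer: 5 hours and 15 minutes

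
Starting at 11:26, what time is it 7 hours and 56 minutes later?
Starting time: 11:26
Adding 56 minutes to 26 minutes: 26 + 56 = 82 minutes = 1 hour and 22 minutes
Adding 7 hours: 11 + 7 + 1 (carry) = 19 - 12 = 7
Final time: 7:22

Final answer: 7:22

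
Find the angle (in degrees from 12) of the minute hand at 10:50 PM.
The minute hand moves 6 degrees per minute.
At 10:50: 50 x 6 = 300 degrees

Final answer: 300 degrees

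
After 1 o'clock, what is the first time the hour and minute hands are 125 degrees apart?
At t minutes past 1:00, the hour hand is at 30 x 1 + 0.5t degrees and the minute hand is at 6t degrees.
The smaller angle between them is 125 degrees when |30H - 5.5t| = 125 or |30H - 5.5t| = 235.
With H = 1, solve 30 x 1 - 5.5t = +/- target for each target:
  t = (30 x 1 - 125) / 5.5 = -17.27 (outside (0, 60))
  t = (30 x 1 + 125) / 5.5 = 28.18
  t = (30 x 1 - 235) / 5.5 = -37.27 (outside (0, 60))
  t = (30 x 1 + 235) / 5.5 = 48.18
Valid solutions in (0, 60): {28.18, 48.18} minutes.
The first occurrence is t = 28.18 minutes.
The hands form a 125-degree angle at 28.18 minutes past 1:00.

Final answer: 28.18 minutes past 1:00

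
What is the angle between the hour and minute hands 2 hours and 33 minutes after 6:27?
First find the time 2 hours and 33 minutes after 6:27.
Total minutes: 6 x 60 + 27 + 2 x 60 + 33 = 540.
540 mod 720 = 540 minutes = 9:00.
Now compute the angle at 9:00:
Hour hand: 9 x 30 + 0 x 0.5 = 270 degrees
Minute hand: 0 x 6 = 0 degrees
Difference: |270 - 0| = 270 degrees
Smaller angle: 360 - 270 = 90 degrees

Final answer: 90 degrees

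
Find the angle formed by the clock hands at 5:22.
Hour hand position: 5 x 30 + 22 x 0.5 = 161 degrees
Minute hand position: 22 x 6 = 132 degrees
Difference: |161 - 132| = 29 degrees
The angle between the hands is 29 degrees

Final answer: 29 degrees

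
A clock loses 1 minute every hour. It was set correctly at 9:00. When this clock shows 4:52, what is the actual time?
For every 60 true minutes, the faulty clock advances 59 minutes, so 1 faulty-clock minute corresponds to 60/59 true minutes.
From 9:00 to 4:52 on the faulty dial is 472 minutes.
True elapsed: 472 x 60/59 = 480 minutes = 8 hours.
True time: 9:00 + 8 hours = 5:00.

Final answer: 5:00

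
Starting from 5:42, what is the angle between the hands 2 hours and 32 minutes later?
First find the time 2 hours and 32 minutes after 5:42.
Total minutes: 5 x 60 + 42 + 2 x 60 + 32 = 494.
494 mod 720 = 494 minutes = 8:14.
Now compute the angle at 8:14:
Hour hand: 8 x 30 + 14 x 0.5 = 247 degrees
Minute hand: 14 x 6 = 84 degrees
Difference: |247 - 84| = 163 degrees
The angle is 163 degrees

Final answer: 163 degrees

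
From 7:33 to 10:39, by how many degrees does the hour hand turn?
The hour hand moves 0.5 degrees per minute.
Time elapsed: 10:39 - 7:33 = 186 minutes
Angular displacement: 186 x 0.5 = 93 degrees

Final answer: 93 degrees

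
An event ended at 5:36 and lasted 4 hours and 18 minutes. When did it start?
Starting time: 5:36 = 336 total minutes past 12:00
Subtracting: 4 hours and 18 minutes = 258 minutes
336 - 258 = 78 minutes
= 1 hour and 18 minutes past 12:00 = 1:18

Final answer: 1:18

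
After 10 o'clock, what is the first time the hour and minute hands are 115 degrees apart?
At t minutes past 10:00, the hour hand is at 30 x 10 + 0.5t degrees and the minute hand is at 6t degrees.
The smaller angle between them is 115 degrees when |30H - 5.5t| = 115 or |30H - 5.5t| = 245.
With H = 10, solve 30 x 10 - 5.5t = +/- target for each target:
  t = (30 x 10 - 115) / 5.5 = 33.64
  t = (30 x 10 + 115) / 5.5 = 75.45 (outside (0, 60))
  t = (30 x 10 - 245) / 5.5 = 10
  t = (30 x 10 + 245) / 5.5 = 99.09 (outside (0, 60))
Valid solutions in (0, 60): {10, 33.64} minutes.
The first occurrence is t = 10 minutes.
The hands form a 115-degree angle at 10 minutes past 10:00.

Final answer: 10 minutes past 10:00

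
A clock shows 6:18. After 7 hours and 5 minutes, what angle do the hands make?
First find the time 7 hours and 5 minutes after 6:18.
Total minutes: 6 x 60 + 18 + 7 x 60 + 5 = 803.
803 mod 720 = 83 minutes = 1:23.
Now compute the angle at 1:23:
Hour hand: 1 x 30 + 23 x 0.5 = 41.5 degrees
Minute hand: 23 x 6 = 138 degrees
Difference: |41.5 - 138| = 96.5 degrees
The angle is 96.5 degrees

Final answer: 96.5 degrees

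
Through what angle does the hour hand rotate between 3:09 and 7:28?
The hour hand moves 0.5 degrees per minute.
Time elapsed: 7:28 - 3:09 = 259 minutes
Angular displacement: 259 x 0.5 = 129.5 degrees

Final answer: 129.5 degrees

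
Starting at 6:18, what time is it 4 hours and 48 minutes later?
Starting time: 6:18
Adding 48 minutes to 18 minutes: 18 + 48 = 66 minutes = 1 hour and 6 minutes
Adding 4 hours: 6 + 4 + 1 (carry) = 11
Final time: 11:06

Final answer: 11:06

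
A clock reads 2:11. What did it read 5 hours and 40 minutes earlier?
Starting time: 2:11 = 131 total minutes past 12:00
Subtracting: 5 hours and 40 minutes = 340 minutes
131 - 340 = -209 (negative, add 12 hours = 720) = 511 minutes
= 8 hours and 31 minutes past 12:00 = 8:31

Final answer: 8:31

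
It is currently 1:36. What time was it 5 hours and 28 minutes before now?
Starting time: 1:36 = 96 total minutes past 12:00
Subtracting: 5 hours and 28 minutes = 328 minutes
96 - 328 = -232 (negative, add 12 hours = 720) = 488 minutes
= 8 hours and 8 minutes past 12:00 = 8:08

Final answer: 8:08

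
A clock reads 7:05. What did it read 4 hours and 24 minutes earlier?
Starting time: 7:05 = 425 total minutes past 12:00
Subtracting: 4 hours and 24 minutes = 264 minutes
425 - 264 = 161 minutes
= 2 hours and 41 minutes past 12:00 = 2:41

Final answer: 2:41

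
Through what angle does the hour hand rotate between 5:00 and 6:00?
The hour hand moves 0.5 degrees per minute.
Time elapsed: 6:00 - 5:00 = 60 minutes
Angular displacement: 60 x 0.5 = 30 degrees

Final answer: 30 degrees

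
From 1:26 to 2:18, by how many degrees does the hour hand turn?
The hour hand moves 0.5 degrees per minute.
Time elapsed: 2:18 - 1:26 = 52 minutes
Angular displacement: 52 x 0.5 = 26 degrees

Final answer: 26 degrees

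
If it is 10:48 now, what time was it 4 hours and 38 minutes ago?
Starting time: 10:48 = 648 total minutes past 12:00
Subtracting: 4 hours and 38 minutes = 278 minutes
648 - 278 = 370 minutes
= 6 hours and 10 minutes past 12:00 = 6:10

Final answer: 6:10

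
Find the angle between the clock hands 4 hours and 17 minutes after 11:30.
First find the time 4 hours and 17 minutes after 11:30.
Total minutes: 11 x 60 + 30 + 4 x 60 + 17 = 947.
947 mod 720 = 227 minutes = 3:47.
Now compute the angle at 3:47:
Hour hand: 3 x 30 + 47 x 0.5 = 113.5 degrees
Minute hand: 47 x 6 = 282 degrees
Difference: |113.5 - 282| = 168.5 degrees
The angle is 168.5 degrees

Final answer: 168.5 degrees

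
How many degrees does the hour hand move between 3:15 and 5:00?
The hour hand moves 0.5 degrees per minute.
Time elapsed: 5:00 - 3:15 = 105 minutes
Angular displacement: 105 x 0.5 = 52.5 degrees

Final answer: 52.5 degrees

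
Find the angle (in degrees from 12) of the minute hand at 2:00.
The minute hand moves 6 degrees per minute.
At 2:00: 0 x 6 = 0 degrees

Final answer: 0 degrees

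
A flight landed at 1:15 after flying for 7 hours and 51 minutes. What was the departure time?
Starting time: 1:15 = 75 total minutes past 12:00
Subtracting: 7 hours and 51 minutes = 471 minutes
75 - 471 = -396 (negative, add 12 hours = 720) = 324 minutes
= 5 hours and 24 minutes past 12:00 = 5:24

Final answer: 5:24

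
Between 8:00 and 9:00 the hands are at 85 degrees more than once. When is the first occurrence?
At t minutes past 8:00, the hour hand is at 30 x 8 + 0.5t degrees and the minute hand is at 6t degrees.
The smaller angle between them is 85 degrees when |30H - 5.5t| = 85 or |30H - 5.5t| = 275.
With H = 8, solve 30 x 8 - 5.5t = +/- target for each target:
  t = (30 x 8 - 85) / 5.5 = 28.18
  t = (30 x 8 + 85) / 5.5 = 59.09
  t = (30 x 8 - 275) / 5.5 = -6.36 (outside (0, 60))
  t = (30 x 8 + 275) / 5.5 = 93.64 (outside (0, 60))
Valid solutions in (0, 60): {28.18, 59.09} minutes.
The first occurrence is t = 28.18 minutes.
The hands form a 85-degree angle at 28.18 minutes past 8:00.

Final answer: 28.18 minutes past 8:00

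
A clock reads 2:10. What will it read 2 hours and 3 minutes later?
Starting time: 2:10
Adding 3 minutes to 10 minutes: 10 + 3 = 13 minutes
Adding 2 hours: 2 + 2 = 4
Final time: 4:13

Final answer: 4:13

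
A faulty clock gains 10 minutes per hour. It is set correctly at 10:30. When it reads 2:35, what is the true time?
For every 60 true minutes, the faulty clock advances 70 minutes, so 1 faulty-clock minute corresponds to 60/70 true minutes.
From 10:30 to 2:35 on the faulty dial is 245 minutes.
True elapsed: 245 x 60/70 = 210 minutes = 3 hours and 30 minutes.
True time: 10:30 + 3 hours and 30 minutes = 2:00.

Final answer: 2:00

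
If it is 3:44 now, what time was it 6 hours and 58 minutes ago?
Starting time: 3:44 = 224 total minutes past 12:00
Subtracting: 6 hours and 58 minutes = 418 minutes
224 - 418 = -194 (negative, add 12 hours = 720) = 526 minutes
= 8 hours and 46 minutes past 12:00 = 8:46

Final answer: 8:46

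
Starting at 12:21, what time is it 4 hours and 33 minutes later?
Starting time: 12:21
Adding 33 minutes to 21 minutes: 21 + 33 = 54 minutes
Adding 4 hours: 12 + 4 = 16 - 12 = 4
Final time: 4:54

Final answer: 4:54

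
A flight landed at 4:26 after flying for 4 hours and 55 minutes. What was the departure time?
Starting time: 4:26 = 266 total minutes past 12:00
Subtracting: 4 hours and 55 minutes = 295 minutes
266 - 295 = -29 (negative, add 12 hours = 720) = 691 minutes
= 11 hours and 31 minutes past 12:00 = 11:31

Final answer: 11:31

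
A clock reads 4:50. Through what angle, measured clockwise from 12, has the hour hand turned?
The hour hand moves 30 degrees per hour and 0.5 degrees per minute.
At 4:50: (4) x 30 + 50 x 0.5 = 120 + 25 = 145 degrees

Final answer: 145 degrees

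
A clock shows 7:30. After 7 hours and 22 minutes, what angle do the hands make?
First find the time 7 hours and 22 minutes after 7:30.
Total minutes: 7 x 60 + 30 + 7 x 60 + 22 = 892.
892 mod 720 = 172 minutes = 2:52.
Now compute the angle at 2:52:
Hour hand: 2 x 30 + 52 x 0.5 = 86 degrees
Minute hand: 52 x 6 = 312 degrees
Difference: |86 - 312| = 226 degrees
Smaller angle: 360 - 226 = 134 degrees

Final answer: 134 degrees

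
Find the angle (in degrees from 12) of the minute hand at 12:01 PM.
The minute hand moves 6 degrees per minute.
At 12:01: 1 x 6 = 6 degrees

Final answer: 6 degrees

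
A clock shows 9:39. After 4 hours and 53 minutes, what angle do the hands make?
First find the time 4 hours and 53 minutes after 9:39.
Total minutes: 9 x 60 + 39 + 4 x 60 + 53 = 872.
872 mod 720 = 152 minutes = 2:32.
Now compute the angle at 2:32:
Hour hand: 2 x 30 + 32 x 0.5 = 76 degrees
Minute hand: 32 x 6 = 192 degrees
Difference: |76 - 192| = 116 degrees
The angle is 116 degrees

Final answer: 116 degrees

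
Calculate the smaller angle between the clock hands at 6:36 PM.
Hour hand position: 6 x 30 + 36 x 0.5 = 198 degrees
Minute hand position: 36 x 6 = 216 degrees
Difference: |198 - 216| = 18 degrees
The angle between the hands is 18 degrees

Final answer: 18 degrees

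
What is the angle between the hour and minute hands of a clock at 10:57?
Hour hand position: 10 x 30 + 57 x 0.5 = 328.5 degrees
Minute hand position: 57 x 6 = 342 degrees
Difference: |328.5 - 342| = 13.5 degrees
The angle between the hands is 13.5 degrees

Final answer: 13.5 degrees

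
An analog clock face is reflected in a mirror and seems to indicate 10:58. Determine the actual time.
Reflection across the vertical (12-6) axis maps a hand at angle A degrees to (360 - A) degrees, which sends a reading of T minutes past 12:00 to (720 - T) minutes past 12:00.
Mirror reads 10:58 = 658 minutes past 12:00.
Actual time: (720 - 658) mod 720 = 62 minutes = 1:02.

Final answer: 1:02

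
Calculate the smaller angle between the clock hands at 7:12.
Hour hand position: 7 x 30 + 12 x 0.5 = 216 degrees
Minute hand position: 12 x 6 = 72 degrees
Difference: |216 - 72| = 144 degrees
The angle between the hands is 144 degrees

Final answer: 144 degrees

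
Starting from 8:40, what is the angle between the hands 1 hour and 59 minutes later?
First find the time 1 hour and 59 minutes after 8:40.
Total minutes: 8 x 60 + 40 + 1 x 60 + 59 = 639.
639 mod 720 = 639 minutes = 10:39.
Now compute the angle at 10:39:
Hour hand: 10 x 30 + 39 x 0.5 = 319.5 degrees
Minute hand: 39 x 6 = 234 degrees
Difference: |319.5 - 234| = 85.5 degrees
The angle is 85.5 degrees

Final answer: 85.5 degrees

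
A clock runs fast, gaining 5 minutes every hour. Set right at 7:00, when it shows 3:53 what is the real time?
For every 60 true minutes, the faulty clock advances 65 minutes, so 1 faulty-clock minute corresponds to 60/65 true minutes.
From 7:00 to 3:53 on the faulty dial is 533 minutes.
True elapsed: 533 x 60/65 = 492 minutes = 8 hours and 12 minutes.
True time: 7:00 + 8 hours and 12 minutes = 3:12.

Final answer: 3:12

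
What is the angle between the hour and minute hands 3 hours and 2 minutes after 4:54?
First find the time 3 hours and 2 minutes after 4:54.
Total minutes: 4 x 60 + 54 + 3 x 60 + 2 = 476.
476 mod 720 = 476 minutes = 7:56.
Now compute the angle at 7:56:
Hour hand: 7 x 30 + 56 x 0.5 = 238 degrees
Minute hand: 56 x 6 = 336 degrees
Difference: |238 - 336| = 98 degrees
The angle is 98 degrees

Final answer: 98 degrees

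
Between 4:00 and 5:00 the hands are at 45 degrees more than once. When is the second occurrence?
At t minutes past 4:00, the hour hand is at 30 x 4 + 0.5t degrees and the minute hand is at 6t degrees.
The smaller angle between them is 45 degrees when |30H - 5.5t| = 45 or |30H - 5.5t| = 315.
With H = 4, solve 30 x 4 - 5.5t = +/- target for each target:
  t = (30 x 4 - 45) / 5.5 = 13.64
  t = (30 x 4 + 45) / 5.5 = 30
  t = (30 x 4 - 315) / 5.5 = -35.45 (outside (0, 60))
  t = (30 x 4 + 315) / 5.5 = 79.09 (outside (0, 60))
Valid solutions in (0, 60): {13.64, 30} minutes.
The second occurrence is t = 30 minutes.
The hands form a 45-degree angle at 30 minutes past 4:00.

Final answer: 30 minutes past 4:00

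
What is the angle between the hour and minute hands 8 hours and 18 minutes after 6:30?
First find the time 8 hours and 18 minutes after 6:30.
Total minutes: 6 x 60 + 30 + 8 x 60 + 18 = 888.
888 mod 720 = 168 minutes = 2:48.
Now compute the angle at 2:48:
Hour hand: 2 x 30 + 48 x 0.5 = 84 degrees
Minute hand: 48 x 6 = 288 degrees
Difference: |84 - 288| = 204 degrees
Smaller angle: 360 - 204 = 156 degrees

Final answer: 156 degrees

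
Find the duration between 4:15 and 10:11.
From 4:15 to 10:11:
(10 x 60 + 11) - (4 x 60 + 15) = 611 - 255 = 356 minutes
= 5 hours and 56 minutes

Final answer: 5 hours and 56 minutes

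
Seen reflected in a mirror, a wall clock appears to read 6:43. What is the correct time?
Reflection across the vertical (12-6) axis maps a hand at angle A degrees to (360 - A) degrees, which sends a reading of T minutes past 12:00 to (720 - T) minutes past 12:00.
Mirror reads 6:43 = 403 minutes past 12:00.
Actual time: (720 - 403) mod 720 = 317 minutes = 5:17.

Final answer: 5:17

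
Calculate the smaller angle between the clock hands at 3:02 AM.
Hour hand position: 3 x 30 + 2 x 0.5 = 91 degrees
Minute hand position: 2 x 6 = 12 degrees
Difference: |91 - 12| = 79 degrees
The angle between the hands is 79 degrees

Final answer: 79 degrees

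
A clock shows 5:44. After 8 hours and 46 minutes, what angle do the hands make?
First find the time 8 hours and 46 minutes after 5:44.
Total minutes: 5 x 60 + 44 + 8 x 60 + 46 = 870.
870 mod 720 = 150 minutes = 2:30.
Now compute the angle at 2:30:
Hour hand: 2 x 30 + 30 x 0.5 = 75 degrees
Minute hand: 30 x 6 = 180 degrees
Difference: |75 - 180| = 105 degrees
The angle is 105 degrees

Final answer: 105 degrees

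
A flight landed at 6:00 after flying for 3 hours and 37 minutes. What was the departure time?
Starting time: 6:00 = 360 total minutes past 12:00
Subtracting: 3 hours and 37 minutes = 217 minutes
360 - 217 = 143 minutes
= 2 hours and 23 minutes past 12:00 = 2:23

Final answer: 2:23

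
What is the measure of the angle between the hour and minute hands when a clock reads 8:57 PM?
Hour hand position: 8 x 30 + 57 x 0.5 = 268.5 degrees
Minute hand position: 57 x 6 = 342 degrees
Difference: |268.5 - 342| = 73.5 degrees
The angle between the hands is 73.5 degrees

Final answer: 73.5 degrees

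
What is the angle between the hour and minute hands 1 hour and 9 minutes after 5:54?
First find the time 1 hour and 9 minutes after 5:54.
Total minutes: 5 x 60 + 54 + 1 x 60 + 9 = 423.
423 mod 720 = 423 minutes = 7:03.
Now compute the angle at 7:03:
Hour hand: 7 x 30 + 3 x 0.5 = 211.5 degrees
Minute hand: 3 x 6 = 18 degrees
Difference: |211.5 - 18| = 193.5 degrees
Smaller angle: 360 - 193.5 = 166.5 degrees

Final answer: 166.5 degrees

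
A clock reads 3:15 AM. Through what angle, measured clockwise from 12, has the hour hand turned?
The hour hand moves 30 degrees per hour and 0.5 degrees per minute.
At 3:15: (3) x 30 + 15 x 0.5 = 90 + 7.5 = 97.5 degrees

Final answer: 97.5 degrees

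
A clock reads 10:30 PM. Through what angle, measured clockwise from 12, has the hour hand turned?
The hour hand moves 30 degrees per hour and 0.5 degrees per minute.
At 10:30: (10) x 30 + 30 x 0.5 = 300 + 15 = 315 degrees

Final answer: 315 degrees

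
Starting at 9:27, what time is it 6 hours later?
Starting time: 9:27
Adding 0 minutes to 27 minutes: 27 + 0 = 27 minutes
Adding 6 hours: 9 + 6 = 15 - 12 = 3
Final time: 3:27

Final answer: 3:27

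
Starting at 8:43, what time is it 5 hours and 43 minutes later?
Starting time: 8:43
Adding 43 minutes to 43 minutes: 43 + 43 = 86 minutes = 1 hour and 26 minutes
Adding 5 hours: 8 + 5 + 1 (carry) = 14 - 12 = 2
Final time: 2:26

Final answer: 2:26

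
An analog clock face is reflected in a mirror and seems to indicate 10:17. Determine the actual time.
Reflection across the vertical (12-6) axis maps a hand at angle A degrees to (360 - A) degrees, which sends a reading of T minutes past 12:00 to (720 - T) minutes past 12:00.
Mirror reads 10:17 = 617 minutes past 12:00.
Actual time: (720 - 617) mod 720 = 103 minutes = 1:43.

Final answer: 1:43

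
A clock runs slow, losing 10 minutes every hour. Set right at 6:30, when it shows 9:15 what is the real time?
For every 60 true minutes, the faulty clock advances 50 minutes, so 1 faulty-clock minute corresponds to 60/50 true minutes.
From 6:30 to 9:15 on the faulty dial is 165 minutes.
True elapsed: 165 x 60/50 = 198 minutes = 3 hours and 18 minutes.
True time: 6:30 + 3 hours and 18 minutes = 9:48.

Final answer: 9:48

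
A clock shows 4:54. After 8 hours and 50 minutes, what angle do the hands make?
First find the time 8 hours and 50 minutes after 4:54.
Total minutes: 4 x 60 + 54 + 8 x 60 + 50 = 824.
824 mod 720 = 104 minutes = 1:44.
Now compute the angle at 1:44:
Hour hand: 1 x 30 + 44 x 0.5 = 52 degrees
Minute hand: 44 x 6 = 264 degrees
Difference: |52 - 264| = 212 degrees
Smaller angle: 360 - 212 = 148 degrees

Final answer: 148 degrees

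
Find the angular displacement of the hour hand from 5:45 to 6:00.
The hour hand moves 0.5 degrees per minute.
Time elapsed: 6:00 - 5:45 = 15 minutes
Angular displacement: 15 x 0.5 = 7.5 degrees

Final answer: 7.5 degrees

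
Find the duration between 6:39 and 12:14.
From 6:39 to 12:14:
(12 x 60 + 14) - (6 x 60 + 39) = 734 - 399 = 335 minutes
= 5 hours and 35 minutes

Final answer: 5 hours and 35 minutes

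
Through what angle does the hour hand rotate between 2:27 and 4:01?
The hour hand moves 0.5 degrees per minute.
Time elapsed: 4:01 - 2:27 = 94 minutes
Angular displacement: 94 x 0.5 = 47 degrees

Final answer: 47 degrees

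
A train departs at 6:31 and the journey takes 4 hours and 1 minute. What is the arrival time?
Starting time: 6:31
Adding 1 minute to 31 minutes: 31 + 1 = 32 minutes
Adding 4 hours: 6 + 4 = 10
Final time: 10:32

Final answer: 10:32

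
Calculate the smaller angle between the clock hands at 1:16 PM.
Hour hand position: 1 x 30 + 16 x 0.5 = 38 degrees
Minute hand position: 16 x 6 = 96 degrees
Difference: |38 - 96| = 58 degrees
The angle between the hands is 58 degrees

Final answer: 58 degrees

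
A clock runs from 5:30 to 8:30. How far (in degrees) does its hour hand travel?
The hour hand moves 0.5 degrees per minute.
Time elapsed: 8:30 - 5:30 = 180 minutes
Angular displacement: 180 x 0.5 = 90 degrees

Final answer: 90 degrees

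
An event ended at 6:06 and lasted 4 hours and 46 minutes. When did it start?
Starting time: 6:06 = 366 total minutes past 12:00
Subtracting: 4 hours and 46 minutes = 286 minutes
366 - 286 = 80 minutes
= 1 hour and 20 minutes past 12:00 = 1:20

Final answer: 1:20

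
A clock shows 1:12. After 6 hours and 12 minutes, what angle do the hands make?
First find the time 6 hours and 12 minutes after 1:12.
Total minutes: 1 x 60 + 12 + 6 x 60 + 12 = 444.
444 mod 720 = 444 minutes = 7:24.
Now compute the angle at 7:24:
Hour hand: 7 x 30 + 24 x 0.5 = 222 degrees
Minute hand: 24 x 6 = 144 degrees
Difference: |222 - 144| = 78 degrees
The angle is 78 degrees

Final answer: 78 degrees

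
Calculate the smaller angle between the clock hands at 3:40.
Hour hand position: 3 x 30 + 40 x 0.5 = 110 degrees
Minute hand position: 40 x 6 = 240 degrees
Difference: |110 - 240| = 130 degrees
The angle between the hands is 130 degrees

Final answer: 130 degrees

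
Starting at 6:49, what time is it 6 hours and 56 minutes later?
Starting time: 6:49
Adding 56 minutes to 49 minutes: 49 + 56 = 105 minutes = 1 hour and 45 minutes
Adding 6 hours: 6 + 6 + 1 (carry) = 13 - 12 = 1
Final time: 1:45

Final answer: 1:45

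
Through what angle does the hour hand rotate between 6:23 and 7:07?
The hour hand moves 0.5 degrees per minute.
Time elapsed: 7:07 - 6:23 = 44 minutes
Angular displacement: 44 x 0.5 = 22 degrees

Final answer: 22 degrees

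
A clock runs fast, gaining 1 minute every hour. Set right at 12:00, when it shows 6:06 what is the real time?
For every 60 true minutes, the faulty clock advances 61 minutes, so 1 faulty-clock minute corresponds to 60/61 true minutes.
From 12:00 to 6:06 on the faulty dial is 366 minutes.
True elapsed: 366 x 60/61 = 360 minutes = 6 hours.
True time: 12:00 + 6 hours = 6:00.

Final answer: 6:00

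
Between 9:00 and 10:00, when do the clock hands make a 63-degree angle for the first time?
At t minutes past 9:00, the hour hand is at 30 x 9 + 0.5t degrees and the minute hand is at 6t degrees.
The smaller angle between them is 63 degrees when |30H - 5.5t| = 63 or |30H - 5.5t| = 297.
With H = 9, solve 30 x 9 - 5.5t = +/- target for each target:
  t = (30 x 9 - 63) / 5.5 = 37.64
  t = (30 x 9 + 63) / 5.5 = 60.55 (outside (0, 60))
  t = (30 x 9 - 297) / 5.5 = -4.91 (outside (0, 60))
  t = (30 x 9 + 297) / 5.5 = 103.09 (outside (0, 60))
Valid solutions in (0, 60): {37.64} minutes.
The first occurrence is t = 37.64 minutes.
The hands form a 63-degree angle at 37.64 minutes past 9:00.

Final answer: 37.64 minutes past 9:00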